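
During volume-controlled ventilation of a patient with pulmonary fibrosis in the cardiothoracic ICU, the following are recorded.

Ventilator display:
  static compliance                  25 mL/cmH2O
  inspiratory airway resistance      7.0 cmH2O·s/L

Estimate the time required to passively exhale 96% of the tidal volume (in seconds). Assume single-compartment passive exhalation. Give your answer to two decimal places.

0.56

τ = R × C = 7.0 × 25 mL/cmH2O = 7.0 × 0.025 L/cmH2O = 0.175 s.
Exhaled fraction f = 1 − e^(−t/τ) → t = −τ·ln(1 − f) = −0.175·ln(0.04) = 0.5633 s.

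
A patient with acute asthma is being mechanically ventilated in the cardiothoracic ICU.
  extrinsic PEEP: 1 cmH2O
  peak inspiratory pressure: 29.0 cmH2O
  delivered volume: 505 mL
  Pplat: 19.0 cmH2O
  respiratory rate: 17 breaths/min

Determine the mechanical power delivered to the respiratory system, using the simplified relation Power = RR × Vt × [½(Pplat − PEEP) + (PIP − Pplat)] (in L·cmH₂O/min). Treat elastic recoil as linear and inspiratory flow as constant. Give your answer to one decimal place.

163.1

Per-breath work = Vt × [½(Pplat−PEEP) + (PIP−Pplat)] = 0.505 × [0.5×18.0 + 10.0] = 0.505 × 19.0 = 9.595 L·cmH2O.
Power = 17 × 9.595 = 163.12 L·cmH2O/min.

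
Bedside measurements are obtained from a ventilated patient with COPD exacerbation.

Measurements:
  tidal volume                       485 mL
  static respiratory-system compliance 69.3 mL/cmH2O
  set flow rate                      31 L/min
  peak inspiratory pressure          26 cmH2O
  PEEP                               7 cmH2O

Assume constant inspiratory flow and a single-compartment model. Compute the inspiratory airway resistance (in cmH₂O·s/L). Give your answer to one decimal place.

23.2

Flow: 31 L/min ÷ 60 = 0.5167 L/s.
Equation of motion (constant flow): PIP = Vt/C + R·V̇ + PEEP.
R·V̇ = PIP − Vt/C − PEEP = 26 − 485/69.3 − 7 = 26 − 6.999 − 7 = 12.001 cmH2O.
R = 12.001 / 0.5167 = 23.226 cmH2O·s/L.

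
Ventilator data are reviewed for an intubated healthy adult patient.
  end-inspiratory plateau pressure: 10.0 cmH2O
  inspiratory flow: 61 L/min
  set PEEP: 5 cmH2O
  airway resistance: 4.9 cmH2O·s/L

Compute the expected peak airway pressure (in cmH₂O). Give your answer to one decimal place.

15.0

Flow: 61 L/min ÷ 60 = 1.0167 L/s.
PIP = Pplat + Raw × flow = 10.0 + 4.9 × 1.0167 = 10.0 + 4.982 = 14.982 cmH2O.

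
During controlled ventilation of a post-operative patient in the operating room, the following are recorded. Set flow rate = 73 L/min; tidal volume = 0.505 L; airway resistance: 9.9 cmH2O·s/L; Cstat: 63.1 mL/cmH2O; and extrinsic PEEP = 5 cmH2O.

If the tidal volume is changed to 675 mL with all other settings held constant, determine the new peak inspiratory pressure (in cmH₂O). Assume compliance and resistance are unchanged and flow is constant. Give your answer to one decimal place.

27.7

Flow: 73 L/min ÷ 60 = 1.2167 L/s.
PIP = Vt/C + R·V̇ + PEEP (constant-flow equation of motion).
Only the elastic term changes: ΔPIP = ΔVt / C = (675 − 505) / 63.1 = 2.694 cmH2O.
Original PIP = 505/63.1 + 9.9×1.2167 + 5 = 25.048 cmH2O; new PIP = 25.048 + (2.694) = 27.742 cmH2O.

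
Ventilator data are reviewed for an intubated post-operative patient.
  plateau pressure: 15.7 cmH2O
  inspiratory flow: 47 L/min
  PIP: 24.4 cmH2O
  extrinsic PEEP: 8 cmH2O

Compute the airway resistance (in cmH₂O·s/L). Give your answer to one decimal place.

Flow: 47 L/min ÷ 60 = 0.7833 L/s.
Raw = (PIP − Pplat) / flow = (24.4 − 15.7) / 0.7833 = 8.7 / 0.7833 = 11.107 cmH2O·s/L.

11.1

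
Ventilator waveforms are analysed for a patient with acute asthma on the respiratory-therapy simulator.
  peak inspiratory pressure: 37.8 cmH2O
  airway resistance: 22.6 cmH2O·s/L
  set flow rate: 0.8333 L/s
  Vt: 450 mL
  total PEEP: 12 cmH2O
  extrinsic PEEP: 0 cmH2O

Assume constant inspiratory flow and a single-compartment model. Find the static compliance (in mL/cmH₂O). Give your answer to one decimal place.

Total PEEP = 12 cmH2O (set 0 + intrinsic 12); this is the baseline alveolar pressure.
Equation of motion (constant flow): PIP = Vt/C + R·V̇ + PEEP.
Vt/C = PIP − R·V̇ − PEEP = 37.8 − 22.6×0.8333 − 12 = 37.8 − 18.833 − 12 = 6.967 cmH2O.
C = Vt / 6.967 = 450 / 6.967 = 64.59 mL/cmH2O.

64.6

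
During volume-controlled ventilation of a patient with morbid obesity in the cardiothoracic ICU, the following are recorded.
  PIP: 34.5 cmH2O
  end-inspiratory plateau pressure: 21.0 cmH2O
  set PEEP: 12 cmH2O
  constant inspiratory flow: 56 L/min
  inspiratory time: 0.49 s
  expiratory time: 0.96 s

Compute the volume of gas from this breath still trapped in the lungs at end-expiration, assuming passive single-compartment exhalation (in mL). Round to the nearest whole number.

Flow: 56 L/min ÷ 60 = 0.9333 L/s.
Vt = flow × Ti = 0.9333 L/s × 0.49 s × 1000 mL/L = 457.32 mL.
R = (PIP − Pplat)/V̇ = (34.5 − 21.0) / 0.9333 = 13.5/0.9333 = 14.465 cmH2O·s/L.
C = Vt/(Pplat − PEEP) = 457.32 / (21.0 − 12) = 457.32/9.0 = 50.813 mL/cmH2O.
τ = R × C = 14.465 × 0.05081 L/cmH2O = 0.735 s.
Fraction remaining = e^(−Te/τ) = e^(−0.96/0.735) = 0.2709.
Trapped volume = 457.32 × 0.2709 = 123.89 mL.

124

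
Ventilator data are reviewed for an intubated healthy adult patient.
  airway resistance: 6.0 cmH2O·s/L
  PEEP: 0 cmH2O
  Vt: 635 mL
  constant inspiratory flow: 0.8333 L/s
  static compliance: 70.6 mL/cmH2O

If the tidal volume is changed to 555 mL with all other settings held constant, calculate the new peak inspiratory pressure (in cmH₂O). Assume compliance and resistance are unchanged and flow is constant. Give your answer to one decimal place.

12.9

PIP = Vt/C + R·V̇ + PEEP (constant-flow equation of motion).
Only the elastic term changes: ΔPIP = ΔVt / C = (555 − 635) / 70.6 = -1.133 cmH2O.
Original PIP = 635/70.6 + 6.0×0.8333 + 0 = 13.994 cmH2O; new PIP = 13.994 + (-1.133) = 12.861 cmH2O.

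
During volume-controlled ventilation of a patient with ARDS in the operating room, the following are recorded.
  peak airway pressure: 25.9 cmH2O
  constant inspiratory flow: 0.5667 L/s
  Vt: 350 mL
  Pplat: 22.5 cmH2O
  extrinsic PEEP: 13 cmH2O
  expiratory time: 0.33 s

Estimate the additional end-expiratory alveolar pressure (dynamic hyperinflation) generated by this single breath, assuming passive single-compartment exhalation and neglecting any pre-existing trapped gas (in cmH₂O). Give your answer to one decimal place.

2.1

R = (PIP − Pplat)/V̇ = (25.9 − 22.5) / 0.5667 = 3.4/0.5667 = 6.0 cmH2O·s/L.
C = Vt/(Pplat − PEEP) = 350.0 / (22.5 − 13) = 350.0/9.5 = 36.842 mL/cmH2O.
τ = R × C = 6.0 × 0.03684 L/cmH2O = 0.221 s.
Fraction remaining = e^(−Te/τ) = e^(−0.33/0.221) = 0.2246; trapped volume = 350.0 × 0.2246 = 78.61 mL.
Additional alveolar pressure from trapping ≈ V_trapped / C = 78.61 / 36.842 = 2.134 cmH2O.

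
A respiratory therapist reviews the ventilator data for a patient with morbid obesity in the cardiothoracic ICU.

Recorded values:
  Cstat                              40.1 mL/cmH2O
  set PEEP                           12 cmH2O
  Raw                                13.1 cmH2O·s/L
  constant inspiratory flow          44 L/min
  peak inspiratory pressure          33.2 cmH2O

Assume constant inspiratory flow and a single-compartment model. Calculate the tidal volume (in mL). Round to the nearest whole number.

465

Flow: 44 L/min ÷ 60 = 0.7333 L/s.
Equation of motion (constant flow): PIP = Vt/C + R·V̇ + PEEP.
Vt/C = PIP − R·V̇ − PEEP = 33.2 − 9.606 − 12 = 11.594 cmH2O.
Vt = C × 11.594 = 40.1 × 11.594 = 464.92 mL.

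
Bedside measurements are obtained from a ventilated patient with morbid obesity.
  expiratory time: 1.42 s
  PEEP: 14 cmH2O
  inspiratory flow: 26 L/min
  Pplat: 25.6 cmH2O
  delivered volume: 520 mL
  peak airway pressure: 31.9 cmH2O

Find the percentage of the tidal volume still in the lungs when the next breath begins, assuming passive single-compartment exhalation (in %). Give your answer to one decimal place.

11.3

Flow: 26 L/min ÷ 60 = 0.4333 L/s.
R = (PIP − Pplat)/V̇ = (31.9 − 25.6) / 0.4333 = 6.3/0.4333 = 14.54 cmH2O·s/L.
C = Vt/(Pplat − PEEP) = 520.0 / (25.6 − 14) = 520.0/11.6 = 44.828 mL/cmH2O.
τ = R × C = 14.54 × 0.04483 L/cmH2O = 0.6518 s.
Fraction remaining at end-expiration = e^(−Te/τ) = e^(−1.42/0.6518) = 0.1132 → 11.32%.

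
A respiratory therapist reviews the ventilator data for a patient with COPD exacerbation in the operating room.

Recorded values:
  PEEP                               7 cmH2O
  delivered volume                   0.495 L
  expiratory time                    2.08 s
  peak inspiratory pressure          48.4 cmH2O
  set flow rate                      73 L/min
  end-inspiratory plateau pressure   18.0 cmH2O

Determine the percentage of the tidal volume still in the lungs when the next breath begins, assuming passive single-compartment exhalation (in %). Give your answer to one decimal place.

Flow: 73 L/min ÷ 60 = 1.2167 L/s.
R = (PIP − Pplat)/V̇ = (48.4 − 18.0) / 1.2167 = 30.4/1.2167 = 24.986 cmH2O·s/L.
C = Vt/(Pplat − PEEP) = 495.0 / (18.0 − 7) = 495.0/11.0 = 45.0 mL/cmH2O.
τ = R × C = 24.986 × 0.045 L/cmH2O = 1.124 s.
Fraction remaining at end-expiration = e^(−Te/τ) = e^(−2.08/1.124) = 0.1572 → 15.72%.

15.7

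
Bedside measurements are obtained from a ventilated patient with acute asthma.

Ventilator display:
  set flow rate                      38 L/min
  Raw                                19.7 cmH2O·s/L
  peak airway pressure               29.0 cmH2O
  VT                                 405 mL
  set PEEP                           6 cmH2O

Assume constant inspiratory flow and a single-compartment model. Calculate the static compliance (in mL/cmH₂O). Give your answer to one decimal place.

38.5

Flow: 38 L/min ÷ 60 = 0.6333 L/s.
Equation of motion (constant flow): PIP = Vt/C + R·V̇ + PEEP.
Vt/C = PIP − R·V̇ − PEEP = 29.0 − 19.7×0.6333 − 6 = 29.0 − 12.476 − 6 = 10.524 cmH2O.
C = Vt / 10.524 = 405 / 10.524 = 38.483 mL/cmH2O.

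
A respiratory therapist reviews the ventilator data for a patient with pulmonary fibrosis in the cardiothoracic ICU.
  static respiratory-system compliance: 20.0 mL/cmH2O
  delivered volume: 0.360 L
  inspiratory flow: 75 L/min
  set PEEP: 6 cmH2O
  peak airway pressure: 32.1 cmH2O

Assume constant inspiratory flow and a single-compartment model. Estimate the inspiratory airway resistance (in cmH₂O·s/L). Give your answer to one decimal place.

Flow: 75 L/min ÷ 60 = 1.25 L/s.
Equation of motion (constant flow): PIP = Vt/C + R·V̇ + PEEP.
R·V̇ = PIP − Vt/C − PEEP = 32.1 − 360/20.0 − 6 = 32.1 − 18.0 − 6 = 8.1 cmH2O.
R = 8.1 / 1.25 = 6.48 cmH2O·s/L.

6.5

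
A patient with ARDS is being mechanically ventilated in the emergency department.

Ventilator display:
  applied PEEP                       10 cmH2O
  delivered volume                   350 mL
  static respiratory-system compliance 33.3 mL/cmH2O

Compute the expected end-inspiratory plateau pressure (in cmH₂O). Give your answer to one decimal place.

20.5

Pplat = PEEP + Vt / Cstat = 10 + 350 / 33.3 = 10 + 10.511 = 20.511 cmH2O.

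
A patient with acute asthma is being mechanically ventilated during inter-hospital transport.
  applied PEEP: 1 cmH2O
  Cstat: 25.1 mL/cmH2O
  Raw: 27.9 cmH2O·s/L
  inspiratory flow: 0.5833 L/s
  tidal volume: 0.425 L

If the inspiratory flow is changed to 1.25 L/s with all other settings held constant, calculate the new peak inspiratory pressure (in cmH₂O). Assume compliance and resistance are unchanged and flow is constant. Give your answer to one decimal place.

52.8

PIP = Vt/C + R·V̇ + PEEP (constant-flow equation of motion).
Only the resistive term changes: ΔPIP = R × ΔV̇ = 27.9 × (1.25 − 0.5833) = 27.9 × 0.6667 = 18.601 cmH2O.
Original PIP = 425/25.1 + 27.9×0.5833 + 1 = 34.206 cmH2O; new PIP = 34.206 + (18.601) = 52.807 cmH2O.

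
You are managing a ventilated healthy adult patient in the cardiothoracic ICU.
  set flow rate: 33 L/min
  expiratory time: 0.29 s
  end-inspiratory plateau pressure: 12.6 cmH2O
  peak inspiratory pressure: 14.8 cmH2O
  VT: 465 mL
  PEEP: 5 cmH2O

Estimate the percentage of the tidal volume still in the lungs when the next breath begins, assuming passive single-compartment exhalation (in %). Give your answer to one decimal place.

30.6

Flow: 33 L/min ÷ 60 = 0.55 L/s.
R = (PIP − Pplat)/V̇ = (14.8 − 12.6) / 0.55 = 2.2/0.55 = 4.0 cmH2O·s/L.
C = Vt/(Pplat − PEEP) = 465.0 / (12.6 − 5) = 465.0/7.6 = 61.184 mL/cmH2O.
τ = R × C = 4.0 × 0.06118 L/cmH2O = 0.2447 s.
Fraction remaining at end-expiration = e^(−Te/τ) = e^(−0.29/0.2447) = 0.3057 → 30.57%.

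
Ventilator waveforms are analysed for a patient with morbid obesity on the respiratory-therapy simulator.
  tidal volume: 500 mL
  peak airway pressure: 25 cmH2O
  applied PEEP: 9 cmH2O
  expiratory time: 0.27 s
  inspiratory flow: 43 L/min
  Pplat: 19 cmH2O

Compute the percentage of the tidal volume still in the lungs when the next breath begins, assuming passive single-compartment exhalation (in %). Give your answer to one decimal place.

Flow: 43 L/min ÷ 60 = 0.7167 L/s.
R = (PIP − Pplat)/V̇ = (25 − 19) / 0.7167 = 6.0/0.7167 = 8.372 cmH2O·s/L.
C = Vt/(Pplat − PEEP) = 500.0 / (19 − 9) = 500.0/10.0 = 50.0 mL/cmH2O.
τ = R × C = 8.372 × 0.05 L/cmH2O = 0.4186 s.
Fraction remaining at end-expiration = e^(−Te/τ) = e^(−0.27/0.4186) = 0.5247 → 52.47%.

52.5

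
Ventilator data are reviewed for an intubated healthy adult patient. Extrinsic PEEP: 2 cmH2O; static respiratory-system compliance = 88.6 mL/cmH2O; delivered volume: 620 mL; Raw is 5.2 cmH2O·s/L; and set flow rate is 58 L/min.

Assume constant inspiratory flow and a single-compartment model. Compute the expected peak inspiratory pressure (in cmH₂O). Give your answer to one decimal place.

14.0

Flow: 58 L/min ÷ 60 = 0.9667 L/s.
Equation of motion (constant flow): PIP = Vt/C + R·V̇ + PEEP.
PIP = 620/88.6 + 5.2×0.9667 + 2 = 6.998 + 5.027 + 2 = 14.025 cmH2O.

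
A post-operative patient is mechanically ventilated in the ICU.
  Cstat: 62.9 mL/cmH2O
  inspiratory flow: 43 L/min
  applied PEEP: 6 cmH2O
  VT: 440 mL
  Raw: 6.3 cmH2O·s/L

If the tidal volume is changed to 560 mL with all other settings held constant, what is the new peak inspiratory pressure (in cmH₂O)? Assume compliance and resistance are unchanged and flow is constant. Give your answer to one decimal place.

19.4

Flow: 43 L/min ÷ 60 = 0.7167 L/s.
PIP = Vt/C + R·V̇ + PEEP (constant-flow equation of motion).
Only the elastic term changes: ΔPIP = ΔVt / C = (560 − 440) / 62.9 = 1.908 cmH2O.
Original PIP = 440/62.9 + 6.3×0.7167 + 6 = 17.51 cmH2O; new PIP = 17.51 + (1.908) = 19.418 cmH2O.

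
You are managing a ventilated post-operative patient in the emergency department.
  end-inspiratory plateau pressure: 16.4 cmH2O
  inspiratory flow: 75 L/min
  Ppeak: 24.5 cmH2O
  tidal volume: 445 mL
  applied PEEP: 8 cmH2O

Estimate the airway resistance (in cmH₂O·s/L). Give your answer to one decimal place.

6.5

Flow: 75 L/min ÷ 60 = 1.25 L/s.
Raw = (PIP − Pplat) / flow = (24.5 − 16.4) / 1.25 = 8.1 / 1.25 = 6.48 cmH2O·s/L.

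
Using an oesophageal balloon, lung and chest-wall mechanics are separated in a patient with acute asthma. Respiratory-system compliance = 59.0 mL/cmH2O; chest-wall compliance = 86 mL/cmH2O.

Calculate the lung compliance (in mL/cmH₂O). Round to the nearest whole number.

1/CL = 1/Crs − 1/Ccw.
1/CL = 1/59.0 − 1/86 = 0.005321.
CL = 187.93 mL/cmH2O.

188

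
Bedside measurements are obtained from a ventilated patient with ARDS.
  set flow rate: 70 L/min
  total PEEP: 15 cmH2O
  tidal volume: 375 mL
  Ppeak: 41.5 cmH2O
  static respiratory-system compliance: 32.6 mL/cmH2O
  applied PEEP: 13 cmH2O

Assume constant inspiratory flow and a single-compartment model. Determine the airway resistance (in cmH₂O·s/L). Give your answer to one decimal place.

12.9

Flow: 70 L/min ÷ 60 = 1.1667 L/s.
Total PEEP = 15 cmH2O (set 13 + intrinsic 2); this is the baseline alveolar pressure.
Equation of motion (constant flow): PIP = Vt/C + R·V̇ + PEEP.
R·V̇ = PIP − Vt/C − PEEP = 41.5 − 375/32.6 − 15 = 41.5 − 11.503 − 15 = 14.997 cmH2O.
R = 14.997 / 1.1667 = 12.854 cmH2O·s/L.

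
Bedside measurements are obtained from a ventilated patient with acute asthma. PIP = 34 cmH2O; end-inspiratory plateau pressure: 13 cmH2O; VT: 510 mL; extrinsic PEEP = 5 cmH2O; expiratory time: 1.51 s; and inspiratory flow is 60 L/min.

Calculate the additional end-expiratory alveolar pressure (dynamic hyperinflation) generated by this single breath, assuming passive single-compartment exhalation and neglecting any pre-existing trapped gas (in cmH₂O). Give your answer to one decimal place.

Flow: 60 L/min ÷ 60 = 1 L/s.
R = (PIP − Pplat)/V̇ = (34 − 13) / 1 = 21.0/1 = 21.0 cmH2O·s/L.
C = Vt/(Pplat − PEEP) = 510.0 / (13 − 5) = 510.0/8.0 = 63.75 mL/cmH2O.
τ = R × C = 21.0 × 0.06375 L/cmH2O = 1.339 s.
Fraction remaining = e^(−Te/τ) = e^(−1.51/1.339) = 0.3238; trapped volume = 510.0 × 0.3238 = 165.14 mL.
Additional alveolar pressure from trapping ≈ V_trapped / C = 165.14 / 63.75 = 2.59 cmH2O.

2.6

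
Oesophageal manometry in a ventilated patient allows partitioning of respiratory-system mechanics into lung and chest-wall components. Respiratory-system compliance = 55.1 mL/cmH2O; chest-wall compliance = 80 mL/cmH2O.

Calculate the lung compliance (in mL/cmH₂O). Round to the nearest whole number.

177

1/CL = 1/Crs − 1/Ccw.
1/CL = 1/55.1 − 1/80 = 0.005649.
CL = 177.02 mL/cmH2O.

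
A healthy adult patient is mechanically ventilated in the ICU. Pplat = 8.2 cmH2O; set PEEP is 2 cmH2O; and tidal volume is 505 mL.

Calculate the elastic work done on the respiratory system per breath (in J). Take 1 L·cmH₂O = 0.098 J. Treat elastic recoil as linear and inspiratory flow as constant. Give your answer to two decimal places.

0.15

Elastic work ≈ ½ × (Pplat − PEEP) × Vt = 0.5 × (8.2 − 2) × 0.505 L = 0.5 × 6.2 × 0.505 = 1.566 L·cmH2O.
× 0.098 J/(L·cmH2O) → 0.1535 J.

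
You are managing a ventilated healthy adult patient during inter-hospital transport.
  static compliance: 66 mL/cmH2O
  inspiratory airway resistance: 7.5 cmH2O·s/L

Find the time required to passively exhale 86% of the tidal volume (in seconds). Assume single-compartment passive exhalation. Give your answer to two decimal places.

τ = R × C = 7.5 × 66 mL/cmH2O = 7.5 × 0.066 L/cmH2O = 0.495 s.
Exhaled fraction f = 1 − e^(−t/τ) → t = −τ·ln(1 − f) = −0.495·ln(0.14) = 0.9732 s.

0.97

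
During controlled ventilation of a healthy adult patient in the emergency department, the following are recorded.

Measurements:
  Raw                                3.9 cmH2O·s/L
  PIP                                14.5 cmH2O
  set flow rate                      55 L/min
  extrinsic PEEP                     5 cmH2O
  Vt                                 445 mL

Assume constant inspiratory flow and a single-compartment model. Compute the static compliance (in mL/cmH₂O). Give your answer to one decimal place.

75.1

Flow: 55 L/min ÷ 60 = 0.9167 L/s.
Equation of motion (constant flow): PIP = Vt/C + R·V̇ + PEEP.
Vt/C = PIP − R·V̇ − PEEP = 14.5 − 3.9×0.9167 − 5 = 14.5 − 3.575 − 5 = 5.925 cmH2O.
C = Vt / 5.925 = 445 / 5.925 = 75.105 mL/cmH2O.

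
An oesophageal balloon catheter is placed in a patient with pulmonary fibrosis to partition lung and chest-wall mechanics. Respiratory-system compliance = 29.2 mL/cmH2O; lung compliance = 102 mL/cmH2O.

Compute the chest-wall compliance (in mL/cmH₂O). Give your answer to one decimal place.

40.9

1/Ccw = 1/Crs − 1/CL.
1/Ccw = 1/29.2 − 1/102 = 0.02444.
Ccw = 40.917 mL/cmH2O.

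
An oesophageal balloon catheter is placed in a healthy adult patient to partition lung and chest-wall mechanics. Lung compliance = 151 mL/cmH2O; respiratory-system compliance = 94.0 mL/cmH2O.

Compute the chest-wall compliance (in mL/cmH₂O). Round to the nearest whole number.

249

1/Ccw = 1/Crs − 1/CL.
1/Ccw = 1/94.0 − 1/151 = 0.004016.
Ccw = 249.0 mL/cmH2O.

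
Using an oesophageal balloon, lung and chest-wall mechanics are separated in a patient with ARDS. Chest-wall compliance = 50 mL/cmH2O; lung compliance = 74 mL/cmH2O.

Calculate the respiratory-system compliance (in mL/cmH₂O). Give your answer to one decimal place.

29.8

Lung and chest wall are elastances in series: 1/Crs = 1/CL + 1/Ccw.
1/Crs = 1/74 + 1/50 = 0.03351.
Crs = 29.842 mL/cmH2O.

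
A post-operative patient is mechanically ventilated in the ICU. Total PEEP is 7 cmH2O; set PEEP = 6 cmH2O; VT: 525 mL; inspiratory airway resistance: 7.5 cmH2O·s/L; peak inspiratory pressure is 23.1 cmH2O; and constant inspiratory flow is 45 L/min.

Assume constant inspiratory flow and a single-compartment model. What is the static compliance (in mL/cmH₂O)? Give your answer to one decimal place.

50.1

Flow: 45 L/min ÷ 60 = 0.75 L/s.
Total PEEP = 7 cmH2O (set 6 + intrinsic 1); this is the baseline alveolar pressure.
Equation of motion (constant flow): PIP = Vt/C + R·V̇ + PEEP.
Vt/C = PIP − R·V̇ − PEEP = 23.1 − 7.5×0.75 − 7 = 23.1 − 5.625 − 7 = 10.475 cmH2O.
C = Vt / 10.475 = 525 / 10.475 = 50.119 mL/cmH2O.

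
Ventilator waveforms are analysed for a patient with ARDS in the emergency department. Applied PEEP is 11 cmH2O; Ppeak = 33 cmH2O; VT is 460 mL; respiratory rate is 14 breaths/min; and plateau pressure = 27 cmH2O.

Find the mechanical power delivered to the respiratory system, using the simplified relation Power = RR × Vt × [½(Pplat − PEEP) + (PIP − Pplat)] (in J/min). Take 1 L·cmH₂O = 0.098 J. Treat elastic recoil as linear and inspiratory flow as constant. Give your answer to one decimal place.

8.8

Per-breath work = Vt × [½(Pplat−PEEP) + (PIP−Pplat)] = 0.460 × [0.5×16.0 + 6.0] = 0.460 × 14.0 = 6.44 L·cmH2O.
Power = 14 × 6.44 = 90.16 L·cmH2O/min.
× 0.098 J/(L·cmH2O) → 8.836 J/min.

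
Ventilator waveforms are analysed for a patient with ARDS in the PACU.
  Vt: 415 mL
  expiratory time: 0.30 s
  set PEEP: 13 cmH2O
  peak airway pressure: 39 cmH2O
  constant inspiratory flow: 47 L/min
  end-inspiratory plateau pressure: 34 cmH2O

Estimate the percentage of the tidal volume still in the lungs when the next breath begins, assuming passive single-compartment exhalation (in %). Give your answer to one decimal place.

Flow: 47 L/min ÷ 60 = 0.7833 L/s.
R = (PIP − Pplat)/V̇ = (39 − 34) / 0.7833 = 5.0/0.7833 = 6.383 cmH2O·s/L.
C = Vt/(Pplat − PEEP) = 415.0 / (34 − 13) = 415.0/21.0 = 19.762 mL/cmH2O.
τ = R × C = 6.383 × 0.01976 L/cmH2O = 0.1261 s.
Fraction remaining at end-expiration = e^(−Te/τ) = e^(−0.30/0.1261) = 0.09264 → 9.264%.

9.3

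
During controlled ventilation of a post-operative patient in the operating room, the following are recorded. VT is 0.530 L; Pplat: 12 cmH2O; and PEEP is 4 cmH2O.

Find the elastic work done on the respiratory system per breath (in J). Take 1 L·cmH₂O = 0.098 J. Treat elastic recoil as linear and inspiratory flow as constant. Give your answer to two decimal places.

Elastic work ≈ ½ × (Pplat − PEEP) × Vt = 0.5 × (12 − 4) × 0.530 L = 0.5 × 8.0 × 0.530 = 2.12 L·cmH2O.
× 0.098 J/(L·cmH2O) → 0.2078 J.

0.21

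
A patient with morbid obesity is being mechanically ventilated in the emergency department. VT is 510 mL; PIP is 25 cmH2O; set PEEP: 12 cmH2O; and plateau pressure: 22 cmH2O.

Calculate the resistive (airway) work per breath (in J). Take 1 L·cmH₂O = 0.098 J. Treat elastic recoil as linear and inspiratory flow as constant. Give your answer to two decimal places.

With constant inspiratory flow the resistive pressure is constant at PIP − Pplat = 25 − 22 = 3.0 cmH2O, so resistive work = 3.0 × 0.510 = 1.53 L·cmH2O.
× 0.098 J/(L·cmH2O) → 0.1499 J.

0.15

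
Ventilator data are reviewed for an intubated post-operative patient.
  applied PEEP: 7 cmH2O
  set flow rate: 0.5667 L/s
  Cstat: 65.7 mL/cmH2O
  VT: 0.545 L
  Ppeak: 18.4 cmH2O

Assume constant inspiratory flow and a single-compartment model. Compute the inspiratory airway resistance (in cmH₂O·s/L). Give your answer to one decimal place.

5.5

Equation of motion (constant flow): PIP = Vt/C + R·V̇ + PEEP.
R·V̇ = PIP − Vt/C − PEEP = 18.4 − 545/65.7 − 7 = 18.4 − 8.295 − 7 = 3.105 cmH2O.
R = 3.105 / 0.5667 = 5.479 cmH2O·s/L.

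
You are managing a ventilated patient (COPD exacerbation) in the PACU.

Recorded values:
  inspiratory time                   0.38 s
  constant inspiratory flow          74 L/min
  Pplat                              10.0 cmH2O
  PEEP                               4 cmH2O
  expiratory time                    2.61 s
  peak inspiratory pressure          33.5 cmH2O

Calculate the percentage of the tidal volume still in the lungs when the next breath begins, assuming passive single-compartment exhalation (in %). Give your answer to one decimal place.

17.3

Flow: 74 L/min ÷ 60 = 1.2333 L/s.
Vt = flow × Ti = 1.2333 L/s × 0.38 s × 1000 mL/L = 468.65 mL.
R = (PIP − Pplat)/V̇ = (33.5 − 10.0) / 1.2333 = 23.5/1.2333 = 19.055 cmH2O·s/L.
C = Vt/(Pplat − PEEP) = 468.65 / (10.0 − 4) = 468.65/6.0 = 78.108 mL/cmH2O.
τ = R × C = 19.055 × 0.07811 L/cmH2O = 1.488 s.
Fraction remaining at end-expiration = e^(−Te/τ) = e^(−2.61/1.488) = 0.1731 → 17.31%.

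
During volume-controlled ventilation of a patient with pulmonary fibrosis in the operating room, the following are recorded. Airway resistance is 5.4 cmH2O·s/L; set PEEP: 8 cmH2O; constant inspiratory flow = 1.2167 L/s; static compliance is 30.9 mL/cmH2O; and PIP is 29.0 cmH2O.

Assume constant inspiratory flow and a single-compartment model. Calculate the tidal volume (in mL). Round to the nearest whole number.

Equation of motion (constant flow): PIP = Vt/C + R·V̇ + PEEP.
Vt/C = PIP − R·V̇ − PEEP = 29.0 − 6.57 − 8 = 14.43 cmH2O.
Vt = C × 14.43 = 30.9 × 14.43 = 445.89 mL.

446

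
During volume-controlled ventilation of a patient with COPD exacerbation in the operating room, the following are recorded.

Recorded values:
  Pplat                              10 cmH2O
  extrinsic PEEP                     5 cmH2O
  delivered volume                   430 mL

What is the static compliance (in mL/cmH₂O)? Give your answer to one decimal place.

Cstat = Vt / (Pplat − PEEP) = 430 / (10 − 5) = 430 / 5.0 = 86.0 mL/cmH2O.

86.0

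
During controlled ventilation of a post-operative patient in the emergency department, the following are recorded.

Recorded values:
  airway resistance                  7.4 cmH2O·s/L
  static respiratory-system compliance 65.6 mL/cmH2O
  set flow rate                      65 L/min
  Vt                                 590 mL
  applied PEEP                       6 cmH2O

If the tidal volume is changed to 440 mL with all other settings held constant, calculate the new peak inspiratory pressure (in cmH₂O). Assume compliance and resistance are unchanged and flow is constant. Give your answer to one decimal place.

Flow: 65 L/min ÷ 60 = 1.0833 L/s.
PIP = Vt/C + R·V̇ + PEEP (constant-flow equation of motion).
Only the elastic term changes: ΔPIP = ΔVt / C = (440 − 590) / 65.6 = -2.287 cmH2O.
Original PIP = 590/65.6 + 7.4×1.0833 + 6 = 23.01 cmH2O; new PIP = 23.01 + (-2.287) = 20.723 cmH2O.

20.7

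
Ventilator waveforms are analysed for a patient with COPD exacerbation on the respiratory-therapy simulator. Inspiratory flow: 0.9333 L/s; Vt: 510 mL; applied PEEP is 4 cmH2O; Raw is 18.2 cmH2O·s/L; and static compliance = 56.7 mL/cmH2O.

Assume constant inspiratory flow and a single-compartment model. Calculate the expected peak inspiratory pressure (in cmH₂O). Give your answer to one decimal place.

30.0

Equation of motion (constant flow): PIP = Vt/C + R·V̇ + PEEP.
PIP = 510/56.7 + 18.2×0.9333 + 4 = 8.995 + 16.986 + 4 = 29.981 cmH2O.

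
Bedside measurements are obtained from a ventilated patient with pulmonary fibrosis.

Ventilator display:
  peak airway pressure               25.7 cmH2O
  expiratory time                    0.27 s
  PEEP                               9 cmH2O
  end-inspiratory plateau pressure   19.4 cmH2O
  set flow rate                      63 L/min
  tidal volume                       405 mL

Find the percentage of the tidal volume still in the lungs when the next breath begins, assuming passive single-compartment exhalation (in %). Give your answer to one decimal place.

Flow: 63 L/min ÷ 60 = 1.05 L/s.
R = (PIP − Pplat)/V̇ = (25.7 − 19.4) / 1.05 = 6.3/1.05 = 6.0 cmH2O·s/L.
C = Vt/(Pplat − PEEP) = 405.0 / (19.4 − 9) = 405.0/10.4 = 38.942 mL/cmH2O.
τ = R × C = 6.0 × 0.03894 L/cmH2O = 0.2336 s.
Fraction remaining at end-expiration = e^(−Te/τ) = e^(−0.27/0.2336) = 0.3148 → 31.48%.

31.5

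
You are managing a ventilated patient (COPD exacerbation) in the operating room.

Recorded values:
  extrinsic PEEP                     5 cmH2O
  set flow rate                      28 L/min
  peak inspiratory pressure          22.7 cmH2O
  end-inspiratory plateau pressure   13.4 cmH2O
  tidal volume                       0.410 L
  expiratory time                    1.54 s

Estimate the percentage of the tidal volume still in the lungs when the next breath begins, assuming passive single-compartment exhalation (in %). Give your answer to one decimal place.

Flow: 28 L/min ÷ 60 = 0.4667 L/s.
R = (PIP − Pplat)/V̇ = (22.7 − 13.4) / 0.4667 = 9.3/0.4667 = 19.927 cmH2O·s/L.
C = Vt/(Pplat − PEEP) = 410.0 / (13.4 − 5) = 410.0/8.4 = 48.81 mL/cmH2O.
τ = R × C = 19.927 × 0.04881 L/cmH2O = 0.9726 s.
Fraction remaining at end-expiration = e^(−Te/τ) = e^(−1.54/0.9726) = 0.2053 → 20.53%.

20.5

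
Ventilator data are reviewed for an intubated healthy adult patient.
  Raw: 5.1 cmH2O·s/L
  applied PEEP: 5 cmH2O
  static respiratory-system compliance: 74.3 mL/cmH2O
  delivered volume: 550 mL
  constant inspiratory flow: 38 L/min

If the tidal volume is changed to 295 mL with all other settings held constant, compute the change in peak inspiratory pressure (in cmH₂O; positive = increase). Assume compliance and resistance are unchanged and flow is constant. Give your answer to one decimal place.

PIP = Vt/C + R·V̇ + PEEP (constant-flow equation of motion).
Only the elastic term changes: ΔPIP = ΔVt / C = (295 − 550) / 74.3 = -3.432 cmH2O.

-3.4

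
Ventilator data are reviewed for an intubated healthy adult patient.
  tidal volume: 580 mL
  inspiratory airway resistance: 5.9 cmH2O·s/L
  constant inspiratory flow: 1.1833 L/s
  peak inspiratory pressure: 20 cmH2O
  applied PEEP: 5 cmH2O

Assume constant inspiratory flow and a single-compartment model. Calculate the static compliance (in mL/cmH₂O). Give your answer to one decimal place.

72.3

Equation of motion (constant flow): PIP = Vt/C + R·V̇ + PEEP.
Vt/C = PIP − R·V̇ − PEEP = 20 − 5.9×1.1833 − 5 = 20 − 6.981 − 5 = 8.019 cmH2O.
C = Vt / 8.019 = 580 / 8.019 = 72.328 mL/cmH2O.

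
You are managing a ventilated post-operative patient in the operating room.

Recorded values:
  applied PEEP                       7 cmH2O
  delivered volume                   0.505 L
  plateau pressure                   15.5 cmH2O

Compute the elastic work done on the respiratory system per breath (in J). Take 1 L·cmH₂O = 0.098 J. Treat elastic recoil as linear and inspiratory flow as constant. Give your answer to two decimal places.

Elastic work ≈ ½ × (Pplat − PEEP) × Vt = 0.5 × (15.5 − 7) × 0.505 L = 0.5 × 8.5 × 0.505 = 2.146 L·cmH2O.
× 0.098 J/(L·cmH2O) → 0.2103 J.

0.21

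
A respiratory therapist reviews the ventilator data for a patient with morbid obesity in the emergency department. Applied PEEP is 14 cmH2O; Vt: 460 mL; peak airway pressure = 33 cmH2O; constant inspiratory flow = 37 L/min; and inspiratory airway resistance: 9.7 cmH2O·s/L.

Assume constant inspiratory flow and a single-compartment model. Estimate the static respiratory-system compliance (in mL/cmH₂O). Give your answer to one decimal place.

35.3

Flow: 37 L/min ÷ 60 = 0.6167 L/s.
Equation of motion (constant flow): PIP = Vt/C + R·V̇ + PEEP.
Vt/C = PIP − R·V̇ − PEEP = 33 − 9.7×0.6167 − 14 = 33 − 5.982 − 14 = 13.018 cmH2O.
C = Vt / 13.018 = 460 / 13.018 = 35.336 mL/cmH2O.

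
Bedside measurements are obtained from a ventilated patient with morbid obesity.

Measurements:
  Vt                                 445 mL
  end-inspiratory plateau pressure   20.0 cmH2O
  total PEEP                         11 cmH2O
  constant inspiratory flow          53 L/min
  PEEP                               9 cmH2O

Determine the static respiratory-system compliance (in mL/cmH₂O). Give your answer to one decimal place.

End-expiratory occlusion gives total PEEP = 11 cmH2O (intrinsic PEEP = 11 − 9 = 2). Use total PEEP for the elastic gradient.
Cstat = Vt / (Pplat − PEEPtotal) = 445 / (20.0 − 11) = 445 / 9.0 = 49.444 mL/cmH2O.

49.4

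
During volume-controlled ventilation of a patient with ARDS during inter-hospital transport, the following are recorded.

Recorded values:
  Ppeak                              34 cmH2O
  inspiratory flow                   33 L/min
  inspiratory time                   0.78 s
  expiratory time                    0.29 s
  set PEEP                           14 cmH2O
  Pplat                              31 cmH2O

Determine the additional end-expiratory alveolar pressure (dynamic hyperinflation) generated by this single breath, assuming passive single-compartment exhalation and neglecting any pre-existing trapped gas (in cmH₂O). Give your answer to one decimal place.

2.1

Flow: 33 L/min ÷ 60 = 0.55 L/s.
Vt = flow × Ti = 0.55 L/s × 0.78 s × 1000 mL/L = 429.0 mL.
R = (PIP − Pplat)/V̇ = (34 − 31) / 0.55 = 3.0/0.55 = 5.455 cmH2O·s/L.
C = Vt/(Pplat − PEEP) = 429.0 / (31 − 14) = 429.0/17.0 = 25.235 mL/cmH2O.
τ = R × C = 5.455 × 0.02524 L/cmH2O = 0.1377 s.
Fraction remaining = e^(−Te/τ) = e^(−0.29/0.1377) = 0.1217; trapped volume = 429.0 × 0.1217 = 52.209 mL.
Additional alveolar pressure from trapping ≈ V_trapped / C = 52.209 / 25.235 = 2.069 cmH2O.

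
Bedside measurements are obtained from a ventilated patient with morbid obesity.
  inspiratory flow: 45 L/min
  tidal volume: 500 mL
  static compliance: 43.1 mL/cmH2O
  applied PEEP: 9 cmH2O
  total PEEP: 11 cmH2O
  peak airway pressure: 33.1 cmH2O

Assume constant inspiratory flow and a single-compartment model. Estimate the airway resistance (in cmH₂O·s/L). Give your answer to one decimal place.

14.0

Flow: 45 L/min ÷ 60 = 0.75 L/s.
Total PEEP = 11 cmH2O (set 9 + intrinsic 2); this is the baseline alveolar pressure.
Equation of motion (constant flow): PIP = Vt/C + R·V̇ + PEEP.
R·V̇ = PIP − Vt/C − PEEP = 33.1 − 500/43.1 − 11 = 33.1 − 11.601 − 11 = 10.499 cmH2O.
R = 10.499 / 0.75 = 13.999 cmH2O·s/L.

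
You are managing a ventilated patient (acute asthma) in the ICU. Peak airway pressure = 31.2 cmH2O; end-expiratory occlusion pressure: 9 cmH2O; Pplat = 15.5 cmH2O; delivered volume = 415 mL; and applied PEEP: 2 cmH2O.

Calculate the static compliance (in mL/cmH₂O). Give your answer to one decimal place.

End-expiratory occlusion gives total PEEP = 9 cmH2O (intrinsic PEEP = 9 − 2 = 7). Use total PEEP for the elastic gradient.
Cstat = Vt / (Pplat − PEEPtotal) = 415 / (15.5 − 9) = 415 / 6.5 = 63.846 mL/cmH2O.

63.8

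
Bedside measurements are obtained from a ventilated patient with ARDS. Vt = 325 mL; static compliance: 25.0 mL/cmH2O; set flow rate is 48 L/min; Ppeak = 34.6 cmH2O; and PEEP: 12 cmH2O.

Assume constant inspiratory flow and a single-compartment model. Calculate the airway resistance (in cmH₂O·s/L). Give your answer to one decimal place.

12.0

Flow: 48 L/min ÷ 60 = 0.8 L/s.
Equation of motion (constant flow): PIP = Vt/C + R·V̇ + PEEP.
R·V̇ = PIP − Vt/C − PEEP = 34.6 − 325/25.0 − 12 = 34.6 − 13.0 − 12 = 9.6 cmH2O.
R = 9.6 / 0.8 = 12.0 cmH2O·s/L.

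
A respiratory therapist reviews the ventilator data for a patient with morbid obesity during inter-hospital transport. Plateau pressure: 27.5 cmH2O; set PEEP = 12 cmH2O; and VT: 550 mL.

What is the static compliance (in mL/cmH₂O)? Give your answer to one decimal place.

35.5

Cstat = Vt / (Pplat − PEEP) = 550 / (27.5 − 12) = 550 / 15.5 = 35.484 mL/cmH2O.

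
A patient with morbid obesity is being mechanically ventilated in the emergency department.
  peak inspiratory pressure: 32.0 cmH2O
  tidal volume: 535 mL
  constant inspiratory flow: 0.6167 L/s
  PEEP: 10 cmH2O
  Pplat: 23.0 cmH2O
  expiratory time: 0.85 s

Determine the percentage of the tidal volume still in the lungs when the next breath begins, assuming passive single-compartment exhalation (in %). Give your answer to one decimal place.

24.3

R = (PIP − Pplat)/V̇ = (32.0 − 23.0) / 0.6167 = 9.0/0.6167 = 14.594 cmH2O·s/L.
C = Vt/(Pplat − PEEP) = 535.0 / (23.0 − 10) = 535.0/13.0 = 41.154 mL/cmH2O.
τ = R × C = 14.594 × 0.04115 L/cmH2O = 0.6005 s.
Fraction remaining at end-expiration = e^(−Te/τ) = e^(−0.85/0.6005) = 0.2428 → 24.28%.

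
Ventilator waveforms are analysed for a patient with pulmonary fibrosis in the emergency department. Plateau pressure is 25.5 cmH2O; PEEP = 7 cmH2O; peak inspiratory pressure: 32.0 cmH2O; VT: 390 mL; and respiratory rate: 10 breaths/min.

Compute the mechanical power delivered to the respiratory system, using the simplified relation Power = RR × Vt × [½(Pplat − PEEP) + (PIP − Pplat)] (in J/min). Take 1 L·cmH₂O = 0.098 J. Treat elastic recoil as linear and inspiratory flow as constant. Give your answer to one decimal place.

6.0

Per-breath work = Vt × [½(Pplat−PEEP) + (PIP−Pplat)] = 0.390 × [0.5×18.5 + 6.5] = 0.390 × 15.75 = 6.143 L·cmH2O.
Power = 10 × 6.143 = 61.43 L·cmH2O/min.
× 0.098 J/(L·cmH2O) → 6.02 J/min.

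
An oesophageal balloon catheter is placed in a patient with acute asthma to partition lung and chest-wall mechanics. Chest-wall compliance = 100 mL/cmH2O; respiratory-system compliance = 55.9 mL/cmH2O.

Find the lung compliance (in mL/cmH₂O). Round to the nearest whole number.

1/CL = 1/Crs − 1/Ccw.
1/CL = 1/55.9 − 1/100 = 0.007889.
CL = 126.76 mL/cmH2O.

127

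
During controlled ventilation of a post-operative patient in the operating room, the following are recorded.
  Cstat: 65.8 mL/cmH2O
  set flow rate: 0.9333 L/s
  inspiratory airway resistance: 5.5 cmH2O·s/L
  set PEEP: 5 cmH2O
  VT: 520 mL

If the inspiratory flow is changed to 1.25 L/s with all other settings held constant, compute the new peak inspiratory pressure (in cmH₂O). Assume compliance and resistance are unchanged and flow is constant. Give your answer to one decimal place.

PIP = Vt/C + R·V̇ + PEEP (constant-flow equation of motion).
Only the resistive term changes: ΔPIP = R × ΔV̇ = 5.5 × (1.25 − 0.9333) = 5.5 × 0.3167 = 1.742 cmH2O.
Original PIP = 520/65.8 + 5.5×0.9333 + 5 = 18.036 cmH2O; new PIP = 18.036 + (1.742) = 19.778 cmH2O.

19.8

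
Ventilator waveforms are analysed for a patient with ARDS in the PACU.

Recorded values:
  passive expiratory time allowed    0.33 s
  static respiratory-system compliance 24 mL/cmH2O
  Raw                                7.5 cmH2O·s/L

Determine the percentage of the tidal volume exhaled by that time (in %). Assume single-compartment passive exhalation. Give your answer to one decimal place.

84.0

τ = R × C = 7.5 × 24 mL/cmH2O = 7.5 × 0.024 L/cmH2O = 0.18 s.
Passive exhalation: V(t)/V₀ = e^(−t/τ) = e^(−0.33/0.18) = 0.1599.
Fraction exhaled = 1 − 0.1599 = 0.8401 → 84.01%.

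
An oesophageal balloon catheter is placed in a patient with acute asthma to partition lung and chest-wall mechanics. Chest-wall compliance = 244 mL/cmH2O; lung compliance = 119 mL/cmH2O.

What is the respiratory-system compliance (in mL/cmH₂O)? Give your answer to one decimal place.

Lung and chest wall are elastances in series: 1/Crs = 1/CL + 1/Ccw.
1/Crs = 1/119 + 1/244 = 0.0125.
Crs = 80.0 mL/cmH2O.

80.0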